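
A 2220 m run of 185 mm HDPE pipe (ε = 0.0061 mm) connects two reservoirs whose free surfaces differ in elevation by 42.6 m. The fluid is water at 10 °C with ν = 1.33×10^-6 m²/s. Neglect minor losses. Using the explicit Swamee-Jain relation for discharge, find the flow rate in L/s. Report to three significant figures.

Q ≈ 58.3 L/s

Swamee-Jain (Type II): Q = -0.965·√(gD⁵h_f/L)·ln[ε/(3.7D) + √(3.17ν²L/(gD³h_f))]
√(gD⁵h_f/L) = √(9.81·0.185⁵·42.6/2220) = 0.006387
ε/(3.7D) = 8.91×10^-6; √(3.17ν²L/(gD³h_f)) = 6.86×10^-5
Q = -0.965·0.006387·ln(7.750×10^-5) = 0.05834 m³/s
Check: V = 2.17 m/s, Re = 3.02×10^5, f = 0.01474, h_f = 42.5 m ≈ 42.6 m ✓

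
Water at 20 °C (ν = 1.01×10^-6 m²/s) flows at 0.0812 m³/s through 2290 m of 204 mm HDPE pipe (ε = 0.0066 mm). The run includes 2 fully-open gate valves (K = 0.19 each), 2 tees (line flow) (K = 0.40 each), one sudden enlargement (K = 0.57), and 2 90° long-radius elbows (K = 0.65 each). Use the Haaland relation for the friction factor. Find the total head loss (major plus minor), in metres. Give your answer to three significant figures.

H_L ≈ 48.4 m

V = 4Q/(πD²) = 2.484 m/s; V²/2g = 0.3146 m
Re = 5.02×10^5, ε/D = 3.24×10^-5 → f = 0.01345 (Haaland)
Major: h_f = f(L/D)·V²/2g = 0.01345·11225·0.3146 = 47.48 m
Minor: ΣK = 3.05; h_m = ΣK·V²/2g = 0.9594 m
Total H_L = 47.48 + 0.9594 = 48.44 m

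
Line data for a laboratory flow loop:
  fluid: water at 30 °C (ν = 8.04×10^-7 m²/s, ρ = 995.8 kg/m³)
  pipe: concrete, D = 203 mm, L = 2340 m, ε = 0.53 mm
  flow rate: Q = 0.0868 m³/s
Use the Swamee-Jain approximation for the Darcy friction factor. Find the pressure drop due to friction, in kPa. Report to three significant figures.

V = 4Q/(πD²) = 4·0.0868/(π·0.203²) = 2.682 m/s
Re = VD/ν = 2.682·0.203/8.04×10^-7 = 6.77×10^5 → turbulent
ε/D = 0.53/203 = 0.00261
Swamee-Jain: f = 0.02549
h_f = f(L/D)V²/(2g) = 0.02549·(2340/0.203)·2.682²/(2·9.81) = 107.7 m
Δp = ρg·h_f = 995.8·9.81·107.7 = 1052 kPa

Δp ≈ 1050 kPa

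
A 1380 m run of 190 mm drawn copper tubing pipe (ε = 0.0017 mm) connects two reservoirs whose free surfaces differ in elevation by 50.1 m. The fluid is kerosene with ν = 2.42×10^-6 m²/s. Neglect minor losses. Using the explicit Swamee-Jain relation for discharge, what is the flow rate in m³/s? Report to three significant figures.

Swamee-Jain (Type II): Q = -0.965·√(gD⁵h_f/L)·ln[ε/(3.7D) + √(3.17ν²L/(gD³h_f))]
√(gD⁵h_f/L) = √(9.81·0.190⁵·50.1/1380) = 0.009391
ε/(3.7D) = 2.42×10^-6; √(3.17ν²L/(gD³h_f)) = 8.72×10^-5
Q = -0.965·0.009391·ln(8.959×10^-5) = 0.08446 m³/s
Check: V = 2.98 m/s, Re = 2.34×10^5, f = 0.01516, h_f = 49.8 m ≈ 50.1 m ✓

Q ≈ 0.0845 m³/s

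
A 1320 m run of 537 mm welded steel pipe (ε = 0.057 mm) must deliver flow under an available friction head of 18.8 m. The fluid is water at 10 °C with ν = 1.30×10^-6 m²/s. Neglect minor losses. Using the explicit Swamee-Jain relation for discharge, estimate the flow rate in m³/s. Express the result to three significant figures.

Swamee-Jain (Type II): Q = -0.965·√(gD⁵h_f/L)·ln[ε/(3.7D) + √(3.17ν²L/(gD³h_f))]
√(gD⁵h_f/L) = √(9.81·0.537⁵·18.8/1320) = 0.07899
ε/(3.7D) = 2.87×10^-5; √(3.17ν²L/(gD³h_f)) = 1.57×10^-5
Q = -0.965·0.07899·ln(4.442×10^-5) = 0.7639 m³/s
Check: V = 3.37 m/s, Re = 1.39×10^6, f = 0.01327, h_f = 18.9 m ≈ 18.8 m ✓

Q ≈ 0.764 m³/s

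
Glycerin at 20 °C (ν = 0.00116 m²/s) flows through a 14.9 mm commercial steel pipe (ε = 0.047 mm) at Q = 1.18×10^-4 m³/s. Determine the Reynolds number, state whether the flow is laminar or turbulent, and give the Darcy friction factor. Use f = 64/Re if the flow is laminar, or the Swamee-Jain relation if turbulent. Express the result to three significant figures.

V = 4Q/(πD²) = 0.6767 m/s
Re = VD/ν = 0.6767·0.0149/0.00116 = 8.69
Re < 2300 → laminar → f = 64/Re = 7.363

Re ≈ 8.69; laminar; f = 64/Re ≈ 7.36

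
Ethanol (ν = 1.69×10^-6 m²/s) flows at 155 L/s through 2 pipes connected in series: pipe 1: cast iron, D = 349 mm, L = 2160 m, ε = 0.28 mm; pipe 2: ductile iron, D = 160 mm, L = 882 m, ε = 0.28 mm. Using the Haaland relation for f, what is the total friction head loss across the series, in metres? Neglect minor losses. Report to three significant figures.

Pipe 1: V = 1.620 m/s, Re = 3.35×10^5, ε/D = 8.02×10^-4, f = 0.01955, h_1 = f(L/D)V²/2g = 16.19 m
Pipe 2: V = 7.709 m/s, Re = 7.30×10^5, ε/D = 0.00175, f = 0.02290, h_2 = f(L/D)V²/2g = 382.4 m
Series → Q common, losses add: H = Σh = 398.6 m

H ≈ 399 m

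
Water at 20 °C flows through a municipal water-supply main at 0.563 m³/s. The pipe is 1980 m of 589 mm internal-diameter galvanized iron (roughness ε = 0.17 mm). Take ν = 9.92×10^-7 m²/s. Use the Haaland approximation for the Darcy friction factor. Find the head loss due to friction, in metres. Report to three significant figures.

h_f ≈ 11.3 m

V = 4Q/(πD²) = 4·0.563/(π·0.589²) = 2.066 m/s
Re = VD/ν = 2.066·0.589/9.92×10^-7 = 1.23×10^6 → turbulent
ε/D = 0.17/589 = 2.89×10^-4
Haaland: f = 0.01538
h_f = f(L/D)V²/(2g) = 0.01538·(1980/0.589)·2.066²/(2·9.81) = 11.25 m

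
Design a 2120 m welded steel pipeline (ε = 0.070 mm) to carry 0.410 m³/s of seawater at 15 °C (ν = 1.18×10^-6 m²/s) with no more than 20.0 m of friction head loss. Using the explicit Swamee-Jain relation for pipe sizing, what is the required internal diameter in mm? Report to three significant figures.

D ≈ 467 mm

Swamee-Jain (Type III): D = 0.66·[ε^1.25·(LQ²/(gh_f))^4.75 + ν·Q^9.4·(L/(gh_f))^5.2]^0.04
LQ²/(gh_f) = 1.816; L/(gh_f) = 10.81
Term 1 = ε^1.25·(…)^4.75 = 1.09×10^-4; Term 2 = ν·Q^9.4·(…)^5.2 = 6.41×10^-5
D = 0.66·(1.09×10^-4 + 6.41×10^-5)^0.04 = 0.4667 m = 467 mm
Check: V = 2.40 m/s, Re = 9.48×10^5, f = 0.01424, h_f = 18.9 m ≈ 20.0 m ✓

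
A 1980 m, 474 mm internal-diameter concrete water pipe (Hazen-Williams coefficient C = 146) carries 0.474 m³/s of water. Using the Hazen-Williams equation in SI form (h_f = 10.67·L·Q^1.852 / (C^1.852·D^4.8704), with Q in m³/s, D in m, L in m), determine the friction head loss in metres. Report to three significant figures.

h_f ≈ 19.7 m

h_f = 10.67·1980·0.474^1.852 / (146^1.852·0.474^4.8704) = 19.73 m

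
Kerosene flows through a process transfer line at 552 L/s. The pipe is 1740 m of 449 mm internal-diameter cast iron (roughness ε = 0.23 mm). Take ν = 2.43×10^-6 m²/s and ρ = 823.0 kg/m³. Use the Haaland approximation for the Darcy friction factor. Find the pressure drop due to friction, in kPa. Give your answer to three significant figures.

V = 4Q/(πD²) = 4·0.552/(π·0.449²) = 3.486 m/s
Re = VD/ν = 3.486·0.449/2.43×10^-6 = 6.44×10^5 → turbulent
ε/D = 0.23/449 = 5.12×10^-4
Haaland: f = 0.01748
h_f = f(L/D)V²/(2g) = 0.01748·(1740/0.449)·3.486²/(2·9.81) = 41.96 m
Δp = ρg·h_f = 823.0·9.81·41.96 = 338.8 kPa

Δp ≈ 339 kPa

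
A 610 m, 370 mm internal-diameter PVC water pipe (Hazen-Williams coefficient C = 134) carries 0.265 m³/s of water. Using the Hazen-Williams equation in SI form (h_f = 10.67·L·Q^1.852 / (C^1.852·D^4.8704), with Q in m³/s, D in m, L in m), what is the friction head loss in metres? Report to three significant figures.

h_f = 10.67·610·0.265^1.852 / (134^1.852·0.370^4.8704) = 8.109 m

h_f ≈ 8.11 m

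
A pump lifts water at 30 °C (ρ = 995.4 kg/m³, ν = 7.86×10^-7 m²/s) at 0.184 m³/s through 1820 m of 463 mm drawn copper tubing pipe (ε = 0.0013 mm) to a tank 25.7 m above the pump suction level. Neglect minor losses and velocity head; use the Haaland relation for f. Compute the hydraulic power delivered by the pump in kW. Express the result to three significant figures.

P_hyd ≈ 51.6 kW

V = 4Q/(πD²) = 1.093 m/s; Re = 6.44×10^5; ε/D = 2.81×10^-6; f = 0.01253
h_f = f(L/D)V²/2g = 2.998 m
Total head H = z + h_f = 25.7 + 2.998 = 28.70 m
P_hyd = ρgQH = 995.4·9.81·0.184·28.70 = 51.56 kW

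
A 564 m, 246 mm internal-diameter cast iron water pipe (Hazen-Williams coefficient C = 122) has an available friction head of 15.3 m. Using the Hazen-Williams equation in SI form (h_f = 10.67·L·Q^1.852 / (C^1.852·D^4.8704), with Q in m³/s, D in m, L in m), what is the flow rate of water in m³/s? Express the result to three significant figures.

Rearranging: Q = [h_f·C^1.852·D^4.8704 / (10.67·L)]^(1/1.852)
Q = [15.3·122^1.852·0.246^4.8704 / (10.67·564)]^0.540 = 0.1212 m³/s

Q ≈ 0.121 m³/s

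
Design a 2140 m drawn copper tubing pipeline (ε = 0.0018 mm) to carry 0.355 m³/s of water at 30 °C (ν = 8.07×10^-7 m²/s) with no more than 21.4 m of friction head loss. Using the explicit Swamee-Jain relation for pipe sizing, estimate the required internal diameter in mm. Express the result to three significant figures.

D ≈ 414 mm

Swamee-Jain (Type III): D = 0.66·[ε^1.25·(LQ²/(gh_f))^4.75 + ν·Q^9.4·(L/(gh_f))^5.2]^0.04
LQ²/(gh_f) = 1.285; L/(gh_f) = 10.19
Term 1 = ε^1.25·(…)^4.75 = 2.17×10^-7; Term 2 = ν·Q^9.4·(…)^5.2 = 8.36×10^-6
D = 0.66·(2.17×10^-7 + 8.36×10^-6)^0.04 = 0.4139 m = 414 mm
Check: V = 2.64 m/s, Re = 1.35×10^6, f = 0.01117, h_f = 20.5 m ≈ 21.4 m ✓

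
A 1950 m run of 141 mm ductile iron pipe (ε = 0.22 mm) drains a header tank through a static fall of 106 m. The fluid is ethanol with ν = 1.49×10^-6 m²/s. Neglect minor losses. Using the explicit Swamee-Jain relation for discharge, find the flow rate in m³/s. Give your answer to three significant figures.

Swamee-Jain (Type II): Q = -0.965·√(gD⁵h_f/L)·ln[ε/(3.7D) + √(3.17ν²L/(gD³h_f))]
√(gD⁵h_f/L) = √(9.81·0.141⁵·106/1950) = 0.005452
ε/(3.7D) = 4.22×10^-4; √(3.17ν²L/(gD³h_f)) = 6.86×10^-5
Q = -0.965·0.005452·ln(4.903×10^-4) = 0.04009 m³/s
Check: V = 2.57 m/s, Re = 2.43×10^5, f = 0.02298, h_f = 107 m ≈ 106 m ✓

Q ≈ 0.0401 m³/s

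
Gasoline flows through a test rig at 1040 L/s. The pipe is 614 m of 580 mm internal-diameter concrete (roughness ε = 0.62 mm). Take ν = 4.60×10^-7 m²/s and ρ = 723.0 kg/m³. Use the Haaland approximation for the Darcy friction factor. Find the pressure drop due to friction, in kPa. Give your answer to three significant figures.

Δp ≈ 119 kPa

V = 4Q/(πD²) = 4·1.04/(π·0.580²) = 3.936 m/s
Re = VD/ν = 3.936·0.580/4.60×10^-7 = 4.96×10^6 → turbulent
ε/D = 0.62/580 = 0.00107
Haaland: f = 0.02005
h_f = f(L/D)V²/(2g) = 0.02005·(614/0.580)·3.936²/(2·9.81) = 16.76 m
Δp = ρg·h_f = 723.0·9.81·16.76 = 118.9 kPa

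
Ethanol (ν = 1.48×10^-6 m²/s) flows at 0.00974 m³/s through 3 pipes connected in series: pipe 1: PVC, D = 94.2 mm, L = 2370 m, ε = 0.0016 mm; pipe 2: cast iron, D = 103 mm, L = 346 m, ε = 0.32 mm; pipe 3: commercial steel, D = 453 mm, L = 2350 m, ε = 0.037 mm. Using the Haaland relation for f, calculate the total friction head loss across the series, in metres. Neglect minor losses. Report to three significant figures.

Pipe 1: V = 1.398 m/s, Re = 8.90×10^4, ε/D = 1.70×10^-5, f = 0.01833, h_1 = f(L/D)V²/2g = 45.90 m
Pipe 2: V = 1.169 m/s, Re = 8.14×10^4, ε/D = 0.00311, f = 0.02787, h_2 = f(L/D)V²/2g = 6.520 m
Pipe 3: V = 0.06043 m/s, Re = 1.85×10^4, ε/D = 8.17×10^-5, f = 0.02638, h_3 = f(L/D)V²/2g = 0.02547 m
Series → Q common, losses add: H = Σh = 52.45 m

H ≈ 52.4 m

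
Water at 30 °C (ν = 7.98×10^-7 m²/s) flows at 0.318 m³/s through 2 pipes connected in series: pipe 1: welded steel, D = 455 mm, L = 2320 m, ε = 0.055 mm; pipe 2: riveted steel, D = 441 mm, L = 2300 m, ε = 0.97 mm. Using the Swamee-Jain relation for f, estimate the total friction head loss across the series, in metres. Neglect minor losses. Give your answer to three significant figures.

H ≈ 41.5 m

Pipe 1: V = 1.956 m/s, Re = 1.12×10^6, ε/D = 1.21×10^-4, f = 0.01370, h_1 = f(L/D)V²/2g = 13.61 m
Pipe 2: V = 2.082 m/s, Re = 1.15×10^6, ε/D = 0.00220, f = 0.02424, h_2 = f(L/D)V²/2g = 27.93 m
Series → Q common, losses add: H = Σh = 41.54 m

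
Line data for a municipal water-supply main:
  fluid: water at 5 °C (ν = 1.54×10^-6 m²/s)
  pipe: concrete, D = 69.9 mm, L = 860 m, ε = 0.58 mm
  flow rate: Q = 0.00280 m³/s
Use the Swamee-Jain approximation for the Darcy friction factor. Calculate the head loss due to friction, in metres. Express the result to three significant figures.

V = 4Q/(πD²) = 4·0.00280/(π·0.0699²) = 0.7296 m/s
Re = VD/ν = 0.7296·0.0699/1.54×10^-6 = 3.31×10^4 → turbulent
ε/D = 0.58/69.9 = 0.00830
Swamee-Jain: f = 0.03805
h_f = f(L/D)V²/(2g) = 0.03805·(860/0.0699)·0.7296²/(2·9.81) = 12.70 m

h_f ≈ 12.7 m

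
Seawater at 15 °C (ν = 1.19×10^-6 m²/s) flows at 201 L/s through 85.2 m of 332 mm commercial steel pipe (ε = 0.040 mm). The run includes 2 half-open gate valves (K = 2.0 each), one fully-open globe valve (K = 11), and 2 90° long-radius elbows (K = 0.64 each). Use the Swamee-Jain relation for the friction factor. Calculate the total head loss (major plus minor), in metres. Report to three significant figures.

H_L ≈ 5.48 m

V = 4Q/(πD²) = 2.322 m/s; V²/2g = 0.2748 m
Re = 6.48×10^5, ε/D = 1.20×10^-4 → f = 0.01432 (Swamee-Jain)
Major: h_f = f(L/D)·V²/2g = 0.01432·256.6·0.2748 = 1.010 m
Minor: ΣK = 16.3; h_m = ΣK·V²/2g = 4.473 m
Total H_L = 1.010 + 4.473 = 5.483 m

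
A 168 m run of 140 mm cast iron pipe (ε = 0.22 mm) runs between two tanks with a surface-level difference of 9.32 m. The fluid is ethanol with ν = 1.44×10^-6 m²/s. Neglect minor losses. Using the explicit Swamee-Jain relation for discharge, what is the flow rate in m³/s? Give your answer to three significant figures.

Q ≈ 0.0398 m³/s

Swamee-Jain (Type II): Q = -0.965·√(gD⁵h_f/L)·ln[ε/(3.7D) + √(3.17ν²L/(gD³h_f))]
√(gD⁵h_f/L) = √(9.81·0.140⁵·9.32/168) = 0.005410
ε/(3.7D) = 4.25×10^-4; √(3.17ν²L/(gD³h_f)) = 6.63×10^-5
Q = -0.965·0.005410·ln(4.911×10^-4) = 0.03978 m³/s
Check: V = 2.58 m/s, Re = 2.51×10^5, f = 0.02299, h_f = 9.39 m ≈ 9.32 m ✓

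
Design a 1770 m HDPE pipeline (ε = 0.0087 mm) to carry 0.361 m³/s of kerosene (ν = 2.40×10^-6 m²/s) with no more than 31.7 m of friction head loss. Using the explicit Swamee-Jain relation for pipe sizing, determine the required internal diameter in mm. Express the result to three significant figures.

D ≈ 386 mm

Swamee-Jain (Type III): D = 0.66·[ε^1.25·(LQ²/(gh_f))^4.75 + ν·Q^9.4·(L/(gh_f))^5.2]^0.04
LQ²/(gh_f) = 0.7418; L/(gh_f) = 5.692
Term 1 = ε^1.25·(…)^4.75 = 1.14×10^-7; Term 2 = ν·Q^9.4·(…)^5.2 = 1.41×10^-6
D = 0.66·(1.14×10^-7 + 1.41×10^-6)^0.04 = 0.3862 m = 386 mm
Check: V = 3.08 m/s, Re = 4.96×10^5, f = 0.01346, h_f = 29.9 m ≈ 31.7 m ✓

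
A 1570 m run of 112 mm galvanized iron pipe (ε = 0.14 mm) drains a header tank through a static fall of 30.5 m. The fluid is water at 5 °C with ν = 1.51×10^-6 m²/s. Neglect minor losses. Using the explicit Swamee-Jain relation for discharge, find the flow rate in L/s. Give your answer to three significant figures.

Swamee-Jain (Type II): Q = -0.965·√(gD⁵h_f/L)·ln[ε/(3.7D) + √(3.17ν²L/(gD³h_f))]
√(gD⁵h_f/L) = √(9.81·0.112⁵·30.5/1570) = 0.001833
ε/(3.7D) = 3.38×10^-4; √(3.17ν²L/(gD³h_f)) = 1.64×10^-4
Q = -0.965·0.001833·ln(5.021×10^-4) = 0.01343 m³/s
Check: V = 1.36 m/s, Re = 1.01×10^5, f = 0.02315, h_f = 30.8 m ≈ 30.5 m ✓

Q ≈ 13.4 L/s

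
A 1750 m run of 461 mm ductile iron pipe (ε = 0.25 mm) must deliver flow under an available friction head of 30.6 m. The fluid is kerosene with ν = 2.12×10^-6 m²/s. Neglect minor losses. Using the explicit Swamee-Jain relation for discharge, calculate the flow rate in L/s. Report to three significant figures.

Swamee-Jain (Type II): Q = -0.965·√(gD⁵h_f/L)·ln[ε/(3.7D) + √(3.17ν²L/(gD³h_f))]
√(gD⁵h_f/L) = √(9.81·0.461⁵·30.6/1750) = 0.05976
ε/(3.7D) = 1.47×10^-4; √(3.17ν²L/(gD³h_f)) = 2.91×10^-5
Q = -0.965·0.05976·ln(1.757×10^-4) = 0.4987 m³/s
Check: V = 2.99 m/s, Re = 6.50×10^5, f = 0.01783, h_f = 30.8 m ≈ 30.6 m ✓

Q ≈ 499 L/s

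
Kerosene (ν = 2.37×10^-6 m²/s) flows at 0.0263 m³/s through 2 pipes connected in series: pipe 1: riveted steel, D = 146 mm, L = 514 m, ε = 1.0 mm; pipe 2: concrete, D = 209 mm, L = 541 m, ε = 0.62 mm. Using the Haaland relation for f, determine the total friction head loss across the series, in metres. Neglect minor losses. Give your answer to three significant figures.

H ≈ 17.3 m

Pipe 1: V = 1.571 m/s, Re = 9.68×10^4, ε/D = 0.00685, f = 0.03427, h_1 = f(L/D)V²/2g = 15.18 m
Pipe 2: V = 0.7666 m/s, Re = 6.76×10^4, ε/D = 0.00297, f = 0.02784, h_2 = f(L/D)V²/2g = 2.158 m
Series → Q common, losses add: H = Σh = 17.33 m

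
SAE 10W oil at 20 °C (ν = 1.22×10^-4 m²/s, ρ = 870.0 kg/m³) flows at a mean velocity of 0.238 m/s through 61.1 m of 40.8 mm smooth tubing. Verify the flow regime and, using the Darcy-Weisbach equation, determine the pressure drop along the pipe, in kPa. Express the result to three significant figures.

Δp ≈ 29.7 kPa

Re = VD/ν = 0.238·0.04080/1.22×10^-4 = 79.6 → laminar (Re < 2300)
f = 64/Re = 0.8041
h_f = f(L/D)V²/(2g) = 0.8041·(61.1/0.04080)·0.238²/(2·9.81) = 3.476 m
Δp = ρg·h_f = 870.0·9.81·3.476 = 29.67 kPa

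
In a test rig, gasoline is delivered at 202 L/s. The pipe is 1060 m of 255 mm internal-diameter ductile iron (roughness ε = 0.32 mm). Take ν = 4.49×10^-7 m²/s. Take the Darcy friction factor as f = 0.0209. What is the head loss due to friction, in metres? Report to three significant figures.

V = 4Q/(πD²) = 4·0.202/(π·0.255²) = 3.955 m/s
h_f = f(L/D)V²/(2g) = 0.02090·(1060/0.255)·3.955²/(2·9.81) = 69.27 m

h_f ≈ 69.3 m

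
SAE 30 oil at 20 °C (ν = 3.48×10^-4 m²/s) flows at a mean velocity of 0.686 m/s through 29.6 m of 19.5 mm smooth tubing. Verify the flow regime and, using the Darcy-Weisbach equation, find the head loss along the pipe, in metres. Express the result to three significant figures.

Re = VD/ν = 0.686·0.01950/3.48×10^-4 = 38.4 → laminar (Re < 2300)
f = 64/Re = 1.665
h_f = f(L/D)V²/(2g) = 1.665·(29.6/0.01950)·0.686²/(2·9.81) = 60.62 m

h_f ≈ 60.6 m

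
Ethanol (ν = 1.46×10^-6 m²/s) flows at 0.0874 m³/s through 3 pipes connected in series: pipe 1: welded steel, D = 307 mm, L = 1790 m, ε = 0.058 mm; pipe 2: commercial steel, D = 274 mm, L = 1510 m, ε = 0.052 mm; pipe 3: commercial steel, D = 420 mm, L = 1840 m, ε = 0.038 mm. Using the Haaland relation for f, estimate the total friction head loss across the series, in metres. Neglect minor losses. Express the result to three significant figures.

H ≈ 18.2 m

Pipe 1: V = 1.181 m/s, Re = 2.48×10^5, ε/D = 1.89×10^-4, f = 0.01634, h_1 = f(L/D)V²/2g = 6.768 m
Pipe 2: V = 1.482 m/s, Re = 2.78×10^5, ε/D = 1.90×10^-4, f = 0.01612, h_2 = f(L/D)V²/2g = 9.948 m
Pipe 3: V = 0.6308 m/s, Re = 1.81×10^5, ε/D = 9.05×10^-5, f = 0.01638, h_3 = f(L/D)V²/2g = 1.456 m
Series → Q common, losses add: H = Σh = 18.17 m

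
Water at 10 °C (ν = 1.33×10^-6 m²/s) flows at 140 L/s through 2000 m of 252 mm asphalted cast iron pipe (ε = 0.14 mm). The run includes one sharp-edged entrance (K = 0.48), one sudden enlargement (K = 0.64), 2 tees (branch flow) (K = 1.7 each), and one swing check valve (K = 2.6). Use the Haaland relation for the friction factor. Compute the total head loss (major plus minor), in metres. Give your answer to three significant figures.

V = 4Q/(πD²) = 2.807 m/s; V²/2g = 0.4016 m
Re = 5.32×10^5, ε/D = 5.56×10^-4 → f = 0.01788 (Haaland)
Major: h_f = f(L/D)·V²/2g = 0.01788·7937·0.4016 = 56.98 m
Minor: ΣK = 7.12; h_m = ΣK·V²/2g = 2.859 m
Total H_L = 56.98 + 2.859 = 59.84 m

H_L ≈ 59.8 m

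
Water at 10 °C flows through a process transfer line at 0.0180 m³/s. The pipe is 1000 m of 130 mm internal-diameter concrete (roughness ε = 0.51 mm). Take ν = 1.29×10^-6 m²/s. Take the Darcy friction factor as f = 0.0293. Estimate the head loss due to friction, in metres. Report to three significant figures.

h_f ≈ 21.1 m

V = 4Q/(πD²) = 4·0.0180/(π·0.130²) = 1.356 m/s
h_f = f(L/D)V²/(2g) = 0.02930·(1000/0.130)·1.356²/(2·9.81) = 21.13 m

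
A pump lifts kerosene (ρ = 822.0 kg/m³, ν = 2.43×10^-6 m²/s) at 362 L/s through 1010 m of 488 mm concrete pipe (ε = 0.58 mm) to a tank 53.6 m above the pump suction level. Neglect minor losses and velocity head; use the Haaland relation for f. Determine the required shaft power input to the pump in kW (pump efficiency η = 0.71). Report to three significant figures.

V = 4Q/(πD²) = 1.935 m/s; Re = 3.89×10^5; ε/D = 0.00119; f = 0.02112
h_f = f(L/D)V²/2g = 8.345 m
Total head H = z + h_f = 53.6 + 8.345 = 61.95 m
P_hyd = ρgQH = 822.0·9.81·0.362·61.95 = 180.8 kW
P_shaft = P_hyd/η = 180.8/0.71 = 254.7 kW

P_shaft ≈ 255 kW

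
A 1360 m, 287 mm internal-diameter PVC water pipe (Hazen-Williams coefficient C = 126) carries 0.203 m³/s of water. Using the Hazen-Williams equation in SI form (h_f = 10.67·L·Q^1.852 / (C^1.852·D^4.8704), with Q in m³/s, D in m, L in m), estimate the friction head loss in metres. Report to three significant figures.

h_f = 10.67·1360·0.203^1.852 / (126^1.852·0.287^4.8704) = 42.62 m

h_f ≈ 42.6 m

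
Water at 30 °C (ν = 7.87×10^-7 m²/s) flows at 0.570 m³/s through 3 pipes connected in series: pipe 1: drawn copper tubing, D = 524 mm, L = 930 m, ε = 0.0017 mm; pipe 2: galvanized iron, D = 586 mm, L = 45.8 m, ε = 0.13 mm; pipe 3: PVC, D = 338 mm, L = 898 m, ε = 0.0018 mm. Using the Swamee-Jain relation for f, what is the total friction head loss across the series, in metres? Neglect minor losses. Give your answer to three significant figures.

Pipe 1: V = 2.643 m/s, Re = 1.76×10^6, ε/D = 3.24×10^-6, f = 0.01069, h_1 = f(L/D)V²/2g = 6.758 m
Pipe 2: V = 2.113 m/s, Re = 1.57×10^6, ε/D = 2.22×10^-4, f = 0.01470, h_2 = f(L/D)V²/2g = 0.2615 m
Pipe 3: V = 6.353 m/s, Re = 2.73×10^6, ε/D = 5.33×10^-6, f = 0.01012, h_3 = f(L/D)V²/2g = 55.29 m
Series → Q common, losses add: H = Σh = 62.31 m

H ≈ 62.3 m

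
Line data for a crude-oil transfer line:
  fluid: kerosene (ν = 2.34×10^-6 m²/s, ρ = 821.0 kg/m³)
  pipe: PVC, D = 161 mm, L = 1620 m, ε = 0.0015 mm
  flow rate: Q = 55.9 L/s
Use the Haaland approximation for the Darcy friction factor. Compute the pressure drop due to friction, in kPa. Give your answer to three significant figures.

Δp ≈ 490 kPa

V = 4Q/(πD²) = 4·0.0559/(π·0.161²) = 2.746 m/s
Re = VD/ν = 2.746·0.161/2.34×10^-6 = 1.89×10^5 → turbulent
ε/D = 0.0015/161 = 9.32×10^-6
Haaland: f = 0.01573
h_f = f(L/D)V²/(2g) = 0.01573·(1620/0.161)·2.746²/(2·9.81) = 60.80 m
Δp = ρg·h_f = 821.0·9.81·60.80 = 489.7 kPa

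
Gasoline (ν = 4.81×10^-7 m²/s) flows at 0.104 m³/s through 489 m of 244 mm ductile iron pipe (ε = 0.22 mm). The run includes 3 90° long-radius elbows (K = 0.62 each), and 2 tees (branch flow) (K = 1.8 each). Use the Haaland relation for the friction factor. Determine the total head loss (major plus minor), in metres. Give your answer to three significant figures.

V = 4Q/(πD²) = 2.224 m/s; V²/2g = 0.2521 m
Re = 1.13×10^6, ε/D = 9.02×10^-4 → f = 0.01944 (Haaland)
Major: h_f = f(L/D)·V²/2g = 0.01944·2004·0.2521 = 9.825 m
Minor: ΣK = 5.46; h_m = ΣK·V²/2g = 1.377 m
Total H_L = 9.825 + 1.377 = 11.20 m

H_L ≈ 11.2 m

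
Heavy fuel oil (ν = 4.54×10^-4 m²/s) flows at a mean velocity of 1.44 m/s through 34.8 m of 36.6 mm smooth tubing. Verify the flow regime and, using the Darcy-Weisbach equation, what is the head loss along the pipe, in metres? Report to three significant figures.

Re = VD/ν = 1.44·0.03660/4.54×10^-4 = 116 → laminar (Re < 2300)
f = 64/Re = 0.5513
h_f = f(L/D)V²/(2g) = 0.5513·(34.8/0.03660)·1.44²/(2·9.81) = 55.40 m

h_f ≈ 55.4 m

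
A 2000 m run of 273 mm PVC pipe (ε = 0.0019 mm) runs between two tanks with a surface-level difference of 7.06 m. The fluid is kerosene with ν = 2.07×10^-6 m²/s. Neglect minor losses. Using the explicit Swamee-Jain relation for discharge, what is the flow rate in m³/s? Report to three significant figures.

Swamee-Jain (Type II): Q = -0.965·√(gD⁵h_f/L)·ln[ε/(3.7D) + √(3.17ν²L/(gD³h_f))]
√(gD⁵h_f/L) = √(9.81·0.273⁵·7.06/2000) = 0.007247
ε/(3.7D) = 1.88×10^-6; √(3.17ν²L/(gD³h_f)) = 1.39×10^-4
Q = -0.965·0.007247·ln(1.407×10^-4) = 0.06202 m³/s
Check: V = 1.06 m/s, Re = 1.40×10^5, f = 0.01673, h_f = 7.01 m ≈ 7.06 m ✓

Q ≈ 0.0620 m³/s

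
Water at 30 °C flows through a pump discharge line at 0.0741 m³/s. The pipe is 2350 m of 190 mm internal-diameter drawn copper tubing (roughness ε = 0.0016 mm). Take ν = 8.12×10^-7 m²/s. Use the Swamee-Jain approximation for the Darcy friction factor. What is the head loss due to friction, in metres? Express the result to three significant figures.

h_f ≈ 55.1 m

V = 4Q/(πD²) = 4·0.0741/(π·0.190²) = 2.613 m/s
Re = VD/ν = 2.613·0.190/8.12×10^-7 = 6.12×10^5 → turbulent
ε/D = 0.0016/190 = 8.42×10^-6
Swamee-Jain: f = 0.01279
h_f = f(L/D)V²/(2g) = 0.01279·(2350/0.190)·2.613²/(2·9.81) = 55.05 m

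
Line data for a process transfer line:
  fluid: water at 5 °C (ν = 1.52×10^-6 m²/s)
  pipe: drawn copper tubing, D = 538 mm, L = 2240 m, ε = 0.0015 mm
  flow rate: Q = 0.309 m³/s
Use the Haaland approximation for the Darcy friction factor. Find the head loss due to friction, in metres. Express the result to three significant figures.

h_f ≈ 5.17 m

V = 4Q/(πD²) = 4·0.309/(π·0.538²) = 1.359 m/s
Re = VD/ν = 1.359·0.538/1.52×10^-6 = 4.81×10^5 → turbulent
ε/D = 0.0015/538 = 2.79×10^-6
Haaland: f = 0.01318
h_f = f(L/D)V²/(2g) = 0.01318·(2240/0.538)·1.359²/(2·9.81) = 5.169 m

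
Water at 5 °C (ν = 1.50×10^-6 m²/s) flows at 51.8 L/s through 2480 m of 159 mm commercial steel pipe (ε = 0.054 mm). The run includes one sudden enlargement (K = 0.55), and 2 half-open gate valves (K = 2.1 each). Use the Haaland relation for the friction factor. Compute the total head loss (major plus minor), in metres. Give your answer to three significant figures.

V = 4Q/(πD²) = 2.609 m/s; V²/2g = 0.3469 m
Re = 2.77×10^5, ε/D = 3.40×10^-4 → f = 0.01719 (Haaland)
Major: h_f = f(L/D)·V²/2g = 0.01719·15597·0.3469 = 93.03 m
Minor: ΣK = 4.75; h_m = ΣK·V²/2g = 1.648 m
Total H_L = 93.03 + 1.648 = 94.68 m

H_L ≈ 94.7 m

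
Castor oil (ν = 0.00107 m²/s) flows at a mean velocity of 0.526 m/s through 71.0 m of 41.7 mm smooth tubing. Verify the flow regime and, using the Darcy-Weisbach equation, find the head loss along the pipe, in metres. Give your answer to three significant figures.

Re = VD/ν = 0.526·0.04170/0.00107 = 20.5 → laminar (Re < 2300)
f = 64/Re = 3.122
h_f = f(L/D)V²/(2g) = 3.122·(71.0/0.04170)·0.526²/(2·9.81) = 74.96 m

h_f ≈ 75.0 m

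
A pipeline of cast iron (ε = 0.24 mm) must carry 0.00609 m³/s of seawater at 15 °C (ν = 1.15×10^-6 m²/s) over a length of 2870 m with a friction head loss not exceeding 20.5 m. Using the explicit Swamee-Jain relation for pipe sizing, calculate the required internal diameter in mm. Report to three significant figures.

Swamee-Jain (Type III): D = 0.66·[ε^1.25·(LQ²/(gh_f))^4.75 + ν·Q^9.4·(L/(gh_f))^5.2]^0.04
LQ²/(gh_f) = 5.293×10^-4; L/(gh_f) = 14.27
Term 1 = ε^1.25·(…)^4.75 = 8.18×10^-21; Term 2 = ν·Q^9.4·(…)^5.2 = 1.73×10^-21
D = 0.66·(8.18×10^-21 + 1.73×10^-21)^0.04 = 0.1046 m = 105 mm
Check: V = 0.709 m/s, Re = 6.45×10^4, f = 0.02686, h_f = 18.9 m ≈ 20.5 m ✓

D ≈ 105 mm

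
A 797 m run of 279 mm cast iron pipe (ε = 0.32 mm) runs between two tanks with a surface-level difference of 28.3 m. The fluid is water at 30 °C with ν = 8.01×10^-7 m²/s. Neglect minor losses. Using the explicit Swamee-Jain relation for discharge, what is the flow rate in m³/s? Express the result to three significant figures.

Swamee-Jain (Type II): Q = -0.965·√(gD⁵h_f/L)·ln[ε/(3.7D) + √(3.17ν²L/(gD³h_f))]
√(gD⁵h_f/L) = √(9.81·0.279⁵·28.3/797) = 0.02427
ε/(3.7D) = 3.10×10^-4; √(3.17ν²L/(gD³h_f)) = 1.64×10^-5
Q = -0.965·0.02427·ln(3.264×10^-4) = 0.1880 m³/s
Check: V = 3.07 m/s, Re = 1.07×10^6, f = 0.02065, h_f = 28.4 m ≈ 28.3 m ✓

Q ≈ 0.188 m³/s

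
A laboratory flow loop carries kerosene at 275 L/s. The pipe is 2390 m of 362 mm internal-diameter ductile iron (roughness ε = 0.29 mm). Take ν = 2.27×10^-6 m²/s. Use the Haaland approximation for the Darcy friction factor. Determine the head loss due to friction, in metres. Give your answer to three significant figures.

V = 4Q/(πD²) = 4·0.275/(π·0.362²) = 2.672 m/s
Re = VD/ν = 2.672·0.362/2.27×10^-6 = 4.26×10^5 → turbulent
ε/D = 0.29/362 = 8.01×10^-4
Haaland: f = 0.01936
h_f = f(L/D)V²/(2g) = 0.01936·(2390/0.362)·2.672²/(2·9.81) = 46.52 m

h_f ≈ 46.5 m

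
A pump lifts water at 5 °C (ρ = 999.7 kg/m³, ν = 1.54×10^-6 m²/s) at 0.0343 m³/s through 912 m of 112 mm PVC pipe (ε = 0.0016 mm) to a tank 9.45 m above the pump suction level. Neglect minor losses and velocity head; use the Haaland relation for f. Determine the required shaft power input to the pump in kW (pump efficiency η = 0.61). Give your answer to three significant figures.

V = 4Q/(πD²) = 3.482 m/s; Re = 2.53×10^5; ε/D = 1.43×10^-5; f = 0.01491
h_f = f(L/D)V²/2g = 75.02 m
Total head H = z + h_f = 9.45 + 75.02 = 84.47 m
P_hyd = ρgQH = 999.7·9.81·0.0343·84.47 = 28.41 kW
P_shaft = P_hyd/η = 28.41/0.61 = 46.58 kW

P_shaft ≈ 46.6 kW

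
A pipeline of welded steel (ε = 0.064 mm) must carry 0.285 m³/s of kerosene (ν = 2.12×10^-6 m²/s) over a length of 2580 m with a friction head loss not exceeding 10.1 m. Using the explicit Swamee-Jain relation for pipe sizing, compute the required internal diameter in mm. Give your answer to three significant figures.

D ≈ 489 mm

Swamee-Jain (Type III): D = 0.66·[ε^1.25·(LQ²/(gh_f))^4.75 + ν·Q^9.4·(L/(gh_f))^5.2]^0.04
LQ²/(gh_f) = 2.115; L/(gh_f) = 26.04
Term 1 = ε^1.25·(…)^4.75 = 2.01×10^-4; Term 2 = ν·Q^9.4·(…)^5.2 = 3.66×10^-4
D = 0.66·(2.01×10^-4 + 3.66×10^-4)^0.04 = 0.4894 m = 489 mm
Check: V = 1.51 m/s, Re = 3.50×10^5, f = 0.01542, h_f = 9.51 m ≈ 10.1 m ✓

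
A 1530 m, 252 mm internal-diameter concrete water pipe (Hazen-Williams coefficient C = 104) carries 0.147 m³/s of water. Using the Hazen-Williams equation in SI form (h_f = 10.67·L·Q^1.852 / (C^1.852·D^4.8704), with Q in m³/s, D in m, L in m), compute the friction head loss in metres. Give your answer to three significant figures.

h_f = 10.67·1530·0.147^1.852 / (104^1.852·0.252^4.8704) = 70.89 m

h_f ≈ 70.9 m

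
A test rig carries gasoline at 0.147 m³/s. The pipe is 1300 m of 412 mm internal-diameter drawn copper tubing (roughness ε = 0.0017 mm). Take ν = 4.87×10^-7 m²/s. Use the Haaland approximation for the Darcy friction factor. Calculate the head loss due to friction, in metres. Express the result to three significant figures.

V = 4Q/(πD²) = 4·0.147/(π·0.412²) = 1.103 m/s
Re = VD/ν = 1.103·0.412/4.87×10^-7 = 9.33×10^5 → turbulent
ε/D = 0.0017/412 = 4.13×10^-6
Haaland: f = 0.01179
h_f = f(L/D)V²/(2g) = 0.01179·(1300/0.412)·1.103²/(2·9.81) = 2.305 m

h_f ≈ 2.31 m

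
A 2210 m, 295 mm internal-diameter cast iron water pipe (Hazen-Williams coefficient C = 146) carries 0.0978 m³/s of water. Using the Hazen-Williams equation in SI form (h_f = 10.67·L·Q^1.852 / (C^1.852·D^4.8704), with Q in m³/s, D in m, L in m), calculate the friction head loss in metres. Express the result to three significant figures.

h_f ≈ 11.9 m

h_f = 10.67·2210·0.0978^1.852 / (146^1.852·0.295^4.8704) = 11.93 m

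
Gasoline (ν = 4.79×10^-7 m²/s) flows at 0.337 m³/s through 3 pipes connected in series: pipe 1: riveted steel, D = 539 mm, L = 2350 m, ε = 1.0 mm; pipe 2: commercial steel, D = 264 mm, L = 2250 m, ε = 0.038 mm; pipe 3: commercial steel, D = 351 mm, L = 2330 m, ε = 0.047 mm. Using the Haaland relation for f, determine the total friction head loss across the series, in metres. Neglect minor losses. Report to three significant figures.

Pipe 1: V = 1.477 m/s, Re = 1.66×10^6, ε/D = 0.00186, f = 0.02311, h_1 = f(L/D)V²/2g = 11.20 m
Pipe 2: V = 6.156 m/s, Re = 3.39×10^6, ε/D = 1.44×10^-4, f = 0.01323, h_2 = f(L/D)V²/2g = 217.8 m
Pipe 3: V = 3.483 m/s, Re = 2.55×10^6, ε/D = 1.34×10^-4, f = 0.01318, h_3 = f(L/D)V²/2g = 54.07 m
Series → Q common, losses add: H = Σh = 283.0 m

H ≈ 283 m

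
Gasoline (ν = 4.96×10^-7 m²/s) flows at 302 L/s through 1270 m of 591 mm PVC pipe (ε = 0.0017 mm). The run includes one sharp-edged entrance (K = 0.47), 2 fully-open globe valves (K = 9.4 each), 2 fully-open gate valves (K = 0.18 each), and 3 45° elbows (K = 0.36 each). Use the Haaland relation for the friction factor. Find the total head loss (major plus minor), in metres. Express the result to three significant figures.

H_L ≈ 2.76 m

V = 4Q/(πD²) = 1.101 m/s; V²/2g = 0.06177 m
Re = 1.31×10^6, ε/D = 2.88×10^-6 → f = 0.01113 (Haaland)
Major: h_f = f(L/D)·V²/2g = 0.01113·2149·0.06177 = 1.478 m
Minor: ΣK = 20.7; h_m = ΣK·V²/2g = 1.279 m
Total H_L = 1.478 + 1.279 = 2.757 m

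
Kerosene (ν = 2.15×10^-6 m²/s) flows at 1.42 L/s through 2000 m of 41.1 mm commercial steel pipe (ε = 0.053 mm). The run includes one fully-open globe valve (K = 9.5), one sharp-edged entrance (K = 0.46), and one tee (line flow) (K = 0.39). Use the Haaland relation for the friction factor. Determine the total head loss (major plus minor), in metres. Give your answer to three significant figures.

H_L ≈ 80.3 m

V = 4Q/(πD²) = 1.070 m/s; V²/2g = 0.05839 m
Re = 2.05×10^4, ε/D = 0.00129 → f = 0.02806 (Haaland)
Major: h_f = f(L/D)·V²/2g = 0.02806·48662·0.05839 = 79.72 m
Minor: ΣK = 10.3; h_m = ΣK·V²/2g = 0.6043 m
Total H_L = 79.72 + 0.6043 = 80.33 m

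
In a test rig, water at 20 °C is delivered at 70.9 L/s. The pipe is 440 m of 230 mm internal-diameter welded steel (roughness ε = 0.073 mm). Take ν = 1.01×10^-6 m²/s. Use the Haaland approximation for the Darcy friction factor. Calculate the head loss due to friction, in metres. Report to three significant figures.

h_f ≈ 4.71 m

V = 4Q/(πD²) = 4·0.0709/(π·0.230²) = 1.706 m/s
Re = VD/ν = 1.706·0.230/1.01×10^-6 = 3.89×10^5 → turbulent
ε/D = 0.073/230 = 3.17×10^-4
Haaland: f = 0.01657
h_f = f(L/D)V²/(2g) = 0.01657·(440/0.230)·1.706²/(2·9.81) = 4.706 m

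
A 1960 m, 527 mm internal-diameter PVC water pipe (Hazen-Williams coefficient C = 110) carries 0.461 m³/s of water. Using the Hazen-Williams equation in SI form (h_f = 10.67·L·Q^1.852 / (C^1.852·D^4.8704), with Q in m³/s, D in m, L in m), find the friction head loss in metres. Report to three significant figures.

h_f = 10.67·1960·0.461^1.852 / (110^1.852·0.527^4.8704) = 18.70 m

h_f ≈ 18.7 m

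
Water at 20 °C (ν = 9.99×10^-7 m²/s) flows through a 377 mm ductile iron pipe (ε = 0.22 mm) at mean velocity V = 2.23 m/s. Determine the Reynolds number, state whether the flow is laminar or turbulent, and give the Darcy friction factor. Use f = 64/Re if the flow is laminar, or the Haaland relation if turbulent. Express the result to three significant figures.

Re ≈ 8.42×10^5; turbulent; f ≈ 0.0178

Re = VD/ν = 2.230·0.377/9.99×10^-7 = 8.42×10^5
Re > 4000 → turbulent; ε/D = 5.84×10^-4
Haaland: f = 0.01779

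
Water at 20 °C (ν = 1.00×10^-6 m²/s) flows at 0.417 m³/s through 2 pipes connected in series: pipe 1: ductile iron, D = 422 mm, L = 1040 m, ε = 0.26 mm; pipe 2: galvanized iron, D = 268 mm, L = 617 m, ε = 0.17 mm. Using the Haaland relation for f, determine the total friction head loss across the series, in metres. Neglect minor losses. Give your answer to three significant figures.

Pipe 1: V = 2.981 m/s, Re = 1.26×10^6, ε/D = 6.16×10^-4, f = 0.01785, h_1 = f(L/D)V²/2g = 19.93 m
Pipe 2: V = 7.392 m/s, Re = 1.98×10^6, ε/D = 6.34×10^-4, f = 0.01785, h_2 = f(L/D)V²/2g = 114.5 m
Series → Q common, losses add: H = Σh = 134.4 m

H ≈ 134 m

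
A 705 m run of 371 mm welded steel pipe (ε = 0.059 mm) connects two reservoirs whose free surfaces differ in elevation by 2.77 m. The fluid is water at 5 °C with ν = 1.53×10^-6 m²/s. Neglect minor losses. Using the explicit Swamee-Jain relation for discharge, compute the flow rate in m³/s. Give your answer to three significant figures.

Swamee-Jain (Type II): Q = -0.965·√(gD⁵h_f/L)·ln[ε/(3.7D) + √(3.17ν²L/(gD³h_f))]
√(gD⁵h_f/L) = √(9.81·0.371⁵·2.77/705) = 0.01646
ε/(3.7D) = 4.30×10^-5; √(3.17ν²L/(gD³h_f)) = 6.14×10^-5
Q = -0.965·0.01646·ln(1.044×10^-4) = 0.1456 m³/s
Check: V = 1.35 m/s, Re = 3.27×10^5, f = 0.01581, h_f = 2.78 m ≈ 2.77 m ✓

Q ≈ 0.146 m³/s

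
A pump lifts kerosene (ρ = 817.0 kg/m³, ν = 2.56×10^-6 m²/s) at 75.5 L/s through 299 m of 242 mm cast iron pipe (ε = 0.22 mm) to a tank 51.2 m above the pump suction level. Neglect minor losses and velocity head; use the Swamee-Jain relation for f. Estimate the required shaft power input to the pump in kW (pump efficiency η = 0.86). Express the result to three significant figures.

V = 4Q/(πD²) = 1.641 m/s; Re = 1.55×10^5; ε/D = 9.09×10^-4; f = 0.02120
h_f = f(L/D)V²/2g = 3.597 m
Total head H = z + h_f = 51.2 + 3.597 = 54.80 m
P_hyd = ρgQH = 817.0·9.81·0.0755·54.80 = 33.16 kW
P_shaft = P_hyd/η = 33.16/0.86 = 38.56 kW

P_shaft ≈ 38.6 kW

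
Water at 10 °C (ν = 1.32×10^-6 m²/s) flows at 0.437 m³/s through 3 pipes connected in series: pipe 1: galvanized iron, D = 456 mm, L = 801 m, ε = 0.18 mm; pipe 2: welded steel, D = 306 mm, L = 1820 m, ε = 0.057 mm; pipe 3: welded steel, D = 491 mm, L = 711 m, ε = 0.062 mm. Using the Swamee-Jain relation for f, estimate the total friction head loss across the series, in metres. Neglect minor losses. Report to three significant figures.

Pipe 1: V = 2.676 m/s, Re = 9.24×10^5, ε/D = 3.95×10^-4, f = 0.01659, h_1 = f(L/D)V²/2g = 10.63 m
Pipe 2: V = 5.942 m/s, Re = 1.38×10^6, ε/D = 1.86×10^-4, f = 0.01437, h_2 = f(L/D)V²/2g = 153.8 m
Pipe 3: V = 2.308 m/s, Re = 8.58×10^5, ε/D = 1.26×10^-4, f = 0.01404, h_3 = f(L/D)V²/2g = 5.521 m
Series → Q common, losses add: H = Σh = 170.0 m

H ≈ 170 m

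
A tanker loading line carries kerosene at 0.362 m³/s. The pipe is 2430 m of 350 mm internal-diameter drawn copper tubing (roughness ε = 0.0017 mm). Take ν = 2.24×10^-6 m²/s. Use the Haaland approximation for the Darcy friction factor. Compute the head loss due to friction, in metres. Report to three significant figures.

V = 4Q/(πD²) = 4·0.362/(π·0.350²) = 3.763 m/s
Re = VD/ν = 3.763·0.350/2.24×10^-6 = 5.88×10^5 → turbulent
ε/D = 0.0017/350 = 4.86×10^-6
Haaland: f = 0.01275
h_f = f(L/D)V²/(2g) = 0.01275·(2430/0.350)·3.763²/(2·9.81) = 63.88 m

h_f ≈ 63.9 m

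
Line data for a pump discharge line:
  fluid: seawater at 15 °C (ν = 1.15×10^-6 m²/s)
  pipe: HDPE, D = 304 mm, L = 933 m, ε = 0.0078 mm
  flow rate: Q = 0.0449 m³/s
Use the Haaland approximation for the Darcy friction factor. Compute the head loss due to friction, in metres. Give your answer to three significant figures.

h_f ≈ 0.974 m

V = 4Q/(πD²) = 4·0.0449/(π·0.304²) = 0.6186 m/s
Re = VD/ν = 0.6186·0.304/1.15×10^-6 = 1.64×10^5 → turbulent
ε/D = 0.0078/304 = 2.57×10^-5
Haaland: f = 0.01627
h_f = f(L/D)V²/(2g) = 0.01627·(933/0.304)·0.6186²/(2·9.81) = 0.9737 m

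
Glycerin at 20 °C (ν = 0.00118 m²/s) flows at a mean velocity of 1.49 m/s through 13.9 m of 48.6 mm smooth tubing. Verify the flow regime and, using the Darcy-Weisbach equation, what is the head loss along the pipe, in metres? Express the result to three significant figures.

Re = VD/ν = 1.49·0.04860/0.00118 = 61.4 → laminar (Re < 2300)
f = 64/Re = 1.043
h_f = f(L/D)V²/(2g) = 1.043·(13.9/0.04860)·1.49²/(2·9.81) = 33.75 m

h_f ≈ 33.8 m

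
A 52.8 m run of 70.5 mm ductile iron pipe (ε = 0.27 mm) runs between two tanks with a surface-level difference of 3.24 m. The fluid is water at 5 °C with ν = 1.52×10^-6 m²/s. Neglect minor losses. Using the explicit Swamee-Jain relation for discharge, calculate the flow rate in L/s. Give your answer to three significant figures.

Q ≈ 6.63 L/s

Swamee-Jain (Type II): Q = -0.965·√(gD⁵h_f/L)·ln[ε/(3.7D) + √(3.17ν²L/(gD³h_f))]
√(gD⁵h_f/L) = √(9.81·0.0705⁵·3.24/52.8) = 0.001024
ε/(3.7D) = 0.00104; √(3.17ν²L/(gD³h_f)) = 1.86×10^-4
Q = -0.965·0.001024·ln(0.001221) = 0.006628 m³/s
Check: V = 1.70 m/s, Re = 7.87×10^4, f = 0.02974, h_f = 3.27 m ≈ 3.24 m ✓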